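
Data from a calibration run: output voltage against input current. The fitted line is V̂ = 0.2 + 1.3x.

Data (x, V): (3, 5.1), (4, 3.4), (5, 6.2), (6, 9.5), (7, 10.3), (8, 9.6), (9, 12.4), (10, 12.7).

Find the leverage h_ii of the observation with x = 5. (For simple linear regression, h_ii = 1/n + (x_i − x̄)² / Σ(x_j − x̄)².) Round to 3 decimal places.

x̄ = (3 + 4 + 5 + 6 + 7 + 8 + 9 + 10)/8 = 6.5
Σ(x − x̄)² = 12.25 + 6.25 + 2.25 + 0.25 + 0.25 + 2.25 + 6.25 + 12.25 = 42
h = 1/8 + (-1.5)²/42 = 0.125 + 0.0535714 = 0.179

h = 0.179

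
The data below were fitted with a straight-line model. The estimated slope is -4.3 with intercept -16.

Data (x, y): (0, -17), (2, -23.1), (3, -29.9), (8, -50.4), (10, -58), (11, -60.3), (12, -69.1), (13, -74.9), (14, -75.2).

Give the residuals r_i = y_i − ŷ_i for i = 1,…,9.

x=0: ŷ = -16 − 4.3·0 = -16; r = -17 − (-16) = -1
x=2: ŷ = -16 − 4.3·2 = -24.6; r = -23.1 − (-24.6) = 1.5
x=3: ŷ = -16 − 4.3·3 = -28.9; r = -29.9 − (-28.9) = -1
x=8: ŷ = -16 − 4.3·8 = -50.4; r = -50.4 − (-50.4) = 0
x=10: ŷ = -16 − 4.3·10 = -59; r = -58 − (-59) = 1
x=11: ŷ = -16 − 4.3·11 = -63.3; r = -60.3 − (-63.3) = 3
x=12: ŷ = -16 − 4.3·12 = -67.6; r = -69.1 − (-67.6) = -1.5
x=13: ŷ = -16 − 4.3·13 = -71.9; r = -74.9 − (-71.9) = -3
x=14: ŷ = -16 − 4.3·14 = -76.2; r = -75.2 − (-76.2) = 1

-1, 1.5, -1, 0, 1, 3, -1.5, -3, 1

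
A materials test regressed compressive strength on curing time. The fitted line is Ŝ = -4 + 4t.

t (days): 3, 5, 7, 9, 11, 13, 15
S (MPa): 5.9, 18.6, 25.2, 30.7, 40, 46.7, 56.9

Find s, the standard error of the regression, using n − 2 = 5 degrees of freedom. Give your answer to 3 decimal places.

s = 1.833

t=3: Ŝ = -4 + 4·3 = 8; r = 5.9 − 8 = -2.1
t=5: Ŝ = -4 + 4·5 = 16; r = 18.6 − 16 = 2.6
t=7: Ŝ = -4 + 4·7 = 24; r = 25.2 − 24 = 1.2
t=9: Ŝ = -4 + 4·9 = 32; r = 30.7 − 32 = -1.3
t=11: Ŝ = -4 + 4·11 = 40; r = 40 − 40 = 0
t=13: Ŝ = -4 + 4·13 = 48; r = 46.7 − 48 = -1.3
t=15: Ŝ = -4 + 4·15 = 56; r = 56.9 − 56 = 0.9
SSE = 4.41 + 6.76 + 1.44 + 1.69 + 0 + 1.69 + 0.81 = 16.8
s = √(16.8/5) = √3.36 ≈ 1.833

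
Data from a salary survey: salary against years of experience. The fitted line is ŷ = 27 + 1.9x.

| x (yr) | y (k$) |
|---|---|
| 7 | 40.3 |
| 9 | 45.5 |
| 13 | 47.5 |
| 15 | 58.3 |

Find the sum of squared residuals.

x=7: ŷ = 27 + 1.9·7 = 40.3; r = 40.3 − 40.3 = 0
x=9: ŷ = 27 + 1.9·9 = 44.1; r = 45.5 − 44.1 = 1.4
x=13: ŷ = 27 + 1.9·13 = 51.7; r = 47.5 − 51.7 = -4.2
x=15: ŷ = 27 + 1.9·15 = 55.5; r = 58.3 − 55.5 = 2.8
SSE = 0 + 1.96 + 17.64 + 7.84 = 27.44

SSE = 27.44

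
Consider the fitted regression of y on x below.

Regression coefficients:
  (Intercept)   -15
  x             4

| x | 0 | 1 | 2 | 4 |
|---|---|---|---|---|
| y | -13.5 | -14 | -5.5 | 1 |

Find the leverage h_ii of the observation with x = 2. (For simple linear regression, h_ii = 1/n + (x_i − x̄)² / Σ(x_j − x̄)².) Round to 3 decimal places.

x̄ = (0 + 1 + 2 + 4)/4 = 1.75
Σ(x − x̄)² = 3.0625 + 0.5625 + 0.0625 + 5.0625 = 8.75
h = 1/4 + (0.25)²/8.75 = 0.25 + 0.00714286 = 0.257

h = 0.257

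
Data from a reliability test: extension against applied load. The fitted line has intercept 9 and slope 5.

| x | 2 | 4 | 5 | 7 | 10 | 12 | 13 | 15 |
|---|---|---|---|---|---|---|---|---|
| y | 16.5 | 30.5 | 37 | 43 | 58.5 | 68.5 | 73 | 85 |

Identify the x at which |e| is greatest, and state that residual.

x = 5, e = 3

x=2: ŷ = 9 + 5·2 = 19; e = 16.5 − 19 = -2.5
x=4: ŷ = 9 + 5·4 = 29; e = 30.5 − 29 = 1.5
x=5: ŷ = 9 + 5·5 = 34; e = 37 − 34 = 3
x=7: ŷ = 9 + 5·7 = 44; e = 43 − 44 = -1
x=10: ŷ = 9 + 5·10 = 59; e = 58.5 − 59 = -0.5
x=12: ŷ = 9 + 5·12 = 69; e = 68.5 − 69 = -0.5
x=13: ŷ = 9 + 5·13 = 74; e = 73 − 74 = -1
x=15: ŷ = 9 + 5·15 = 84; e = 85 − 84 = 1
Largest |e| is 3 at x = 5, residual 3.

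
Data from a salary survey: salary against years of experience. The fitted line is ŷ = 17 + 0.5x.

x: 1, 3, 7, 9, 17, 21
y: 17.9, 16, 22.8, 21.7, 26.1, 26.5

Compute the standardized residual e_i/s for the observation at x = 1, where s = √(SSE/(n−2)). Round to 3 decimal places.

0.221

x=1: ŷ = 17 + 0.5·1 = 17.5; e = 17.9 − 17.5 = 0.4
x=3: ŷ = 17 + 0.5·3 = 18.5; e = 16 − 18.5 = -2.5
x=7: ŷ = 17 + 0.5·7 = 20.5; e = 22.8 − 20.5 = 2.3
x=9: ŷ = 17 + 0.5·9 = 21.5; e = 21.7 − 21.5 = 0.2
x=17: ŷ = 17 + 0.5·17 = 25.5; e = 26.1 − 25.5 = 0.6
x=21: ŷ = 17 + 0.5·21 = 27.5; e = 26.5 − 27.5 = -1
SSE = 0.16 + 6.25 + 5.29 + 0.04 + 0.36 + 1 = 13.1
s = √(13.1/4) = 1.8097
e/s = 0.4 / 1.8097 = 0.221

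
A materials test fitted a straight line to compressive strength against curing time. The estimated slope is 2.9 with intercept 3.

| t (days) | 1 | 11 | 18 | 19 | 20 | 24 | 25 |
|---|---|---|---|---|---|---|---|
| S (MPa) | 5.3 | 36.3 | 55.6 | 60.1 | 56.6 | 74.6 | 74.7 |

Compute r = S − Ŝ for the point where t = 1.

r = -0.6

Ŝ = 3 + 2.9·1 = 5.9
r = 5.3 − 5.9 = -0.6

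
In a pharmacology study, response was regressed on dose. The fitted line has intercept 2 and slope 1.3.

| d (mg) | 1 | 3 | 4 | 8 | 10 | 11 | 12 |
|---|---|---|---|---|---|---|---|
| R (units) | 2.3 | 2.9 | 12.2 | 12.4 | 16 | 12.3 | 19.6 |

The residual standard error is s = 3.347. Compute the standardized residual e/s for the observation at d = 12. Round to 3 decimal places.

0.598

R̂ = 2 + 1.3·12 = 17.6
e = 19.6 − 17.6 = 2
e/s = 2 / 3.347 = 0.598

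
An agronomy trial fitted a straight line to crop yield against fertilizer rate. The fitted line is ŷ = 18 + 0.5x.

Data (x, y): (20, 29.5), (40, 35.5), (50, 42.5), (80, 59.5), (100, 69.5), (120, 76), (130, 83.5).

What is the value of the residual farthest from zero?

x=20: ŷ = 18 + 0.5·20 = 28; e = 29.5 − 28 = 1.5
x=40: ŷ = 18 + 0.5·40 = 38; e = 35.5 − 38 = -2.5
x=50: ŷ = 18 + 0.5·50 = 43; e = 42.5 − 43 = -0.5
x=80: ŷ = 18 + 0.5·80 = 58; e = 59.5 − 58 = 1.5
x=100: ŷ = 18 + 0.5·100 = 68; e = 69.5 − 68 = 1.5
x=120: ŷ = 18 + 0.5·120 = 78; e = 76 − 78 = -2
x=130: ŷ = 18 + 0.5·130 = 83; e = 83.5 − 83 = 0.5
Largest |e| is 2.5 at x = 40, residual -2.5.

e = -2.5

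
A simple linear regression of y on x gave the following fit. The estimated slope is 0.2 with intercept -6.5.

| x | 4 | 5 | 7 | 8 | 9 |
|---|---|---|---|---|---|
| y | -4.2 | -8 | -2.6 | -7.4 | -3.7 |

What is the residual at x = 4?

ŷ = -6.5 + 0.2·4 = -5.7
r = -4.2 − (-5.7) = 1.5

r = 1.5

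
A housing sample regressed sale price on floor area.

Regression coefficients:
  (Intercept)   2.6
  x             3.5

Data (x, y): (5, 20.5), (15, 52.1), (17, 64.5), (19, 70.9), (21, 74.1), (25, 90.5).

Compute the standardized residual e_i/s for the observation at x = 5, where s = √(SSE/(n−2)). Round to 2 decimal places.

0.17

x=5: ŷ = 2.6 + 3.5·5 = 20.1; e = 20.5 − 20.1 = 0.4
x=15: ŷ = 2.6 + 3.5·15 = 55.1; e = 52.1 − 55.1 = -3
x=17: ŷ = 2.6 + 3.5·17 = 62.1; e = 64.5 − 62.1 = 2.4
x=19: ŷ = 2.6 + 3.5·19 = 69.1; e = 70.9 − 69.1 = 1.8
x=21: ŷ = 2.6 + 3.5·21 = 76.1; e = 74.1 − 76.1 = -2
x=25: ŷ = 2.6 + 3.5·25 = 90.1; e = 90.5 − 90.1 = 0.4
SSE = 0.16 + 9 + 5.76 + 3.24 + 4 + 0.16 = 22.32
s = √(22.32/4) = 2.3622
e/s = 0.4 / 2.3622 = 0.17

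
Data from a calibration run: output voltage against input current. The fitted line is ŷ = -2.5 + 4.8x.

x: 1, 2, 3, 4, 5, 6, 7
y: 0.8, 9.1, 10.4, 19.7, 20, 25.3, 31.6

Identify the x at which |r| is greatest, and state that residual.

x = 4, r = 3

x=1: ŷ = -2.5 + 4.8·1 = 2.3; r = 0.8 − 2.3 = -1.5
x=2: ŷ = -2.5 + 4.8·2 = 7.1; r = 9.1 − 7.1 = 2
x=3: ŷ = -2.5 + 4.8·3 = 11.9; r = 10.4 − 11.9 = -1.5
x=4: ŷ = -2.5 + 4.8·4 = 16.7; r = 19.7 − 16.7 = 3
x=5: ŷ = -2.5 + 4.8·5 = 21.5; r = 20 − 21.5 = -1.5
x=6: ŷ = -2.5 + 4.8·6 = 26.3; r = 25.3 − 26.3 = -1
x=7: ŷ = -2.5 + 4.8·7 = 31.1; r = 31.6 − 31.1 = 0.5
Largest |r| is 3 at x = 4, residual 3.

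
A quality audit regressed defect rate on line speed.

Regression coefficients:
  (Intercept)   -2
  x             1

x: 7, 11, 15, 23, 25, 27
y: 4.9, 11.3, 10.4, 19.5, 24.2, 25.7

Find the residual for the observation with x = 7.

r = -0.1

ŷ = -2 + 7 = 5
r = 4.9 − 5 = -0.1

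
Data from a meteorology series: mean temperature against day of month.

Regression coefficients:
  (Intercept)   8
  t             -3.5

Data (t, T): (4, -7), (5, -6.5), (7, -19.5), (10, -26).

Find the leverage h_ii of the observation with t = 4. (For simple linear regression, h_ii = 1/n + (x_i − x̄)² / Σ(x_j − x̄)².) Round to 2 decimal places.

t̄ = (4 + 5 + 7 + 10)/4 = 6.5
Σ(t − t̄)² = 6.25 + 2.25 + 0.25 + 12.25 = 21
h = 1/4 + (-2.5)²/21 = 0.25 + 0.297619 = 0.55

h = 0.55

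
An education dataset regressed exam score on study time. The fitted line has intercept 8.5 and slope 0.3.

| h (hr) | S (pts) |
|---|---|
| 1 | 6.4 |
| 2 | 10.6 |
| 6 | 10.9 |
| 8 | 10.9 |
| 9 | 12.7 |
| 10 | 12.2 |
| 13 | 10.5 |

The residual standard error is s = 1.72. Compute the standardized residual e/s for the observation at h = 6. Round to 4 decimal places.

Ŝ = 8.5 + 0.3·6 = 10.3
e = 10.9 − 10.3 = 0.6
e/s = 0.6 / 1.72 = 0.3488

0.3488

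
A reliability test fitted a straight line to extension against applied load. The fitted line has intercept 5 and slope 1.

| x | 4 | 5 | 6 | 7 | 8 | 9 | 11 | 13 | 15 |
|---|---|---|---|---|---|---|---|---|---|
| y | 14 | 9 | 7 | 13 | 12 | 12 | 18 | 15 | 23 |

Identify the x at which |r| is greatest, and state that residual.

x=4: ŷ = 5 + 4 = 9; r = 14 − 9 = 5
x=5: ŷ = 5 + 5 = 10; r = 9 − 10 = -1
x=6: ŷ = 5 + 6 = 11; r = 7 − 11 = -4
x=7: ŷ = 5 + 7 = 12; r = 13 − 12 = 1
x=8: ŷ = 5 + 8 = 13; r = 12 − 13 = -1
x=9: ŷ = 5 + 9 = 14; r = 12 − 14 = -2
x=11: ŷ = 5 + 11 = 16; r = 18 − 16 = 2
x=13: ŷ = 5 + 13 = 18; r = 15 − 18 = -3
x=15: ŷ = 5 + 15 = 20; r = 23 − 20 = 3
Largest |r| is 5 at x = 4, residual 5.

x = 4, r = 5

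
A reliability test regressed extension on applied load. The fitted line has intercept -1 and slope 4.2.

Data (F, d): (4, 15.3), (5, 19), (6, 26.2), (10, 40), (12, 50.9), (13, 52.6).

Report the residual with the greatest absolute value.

r = 2

F=4: d̂ = -1 + 4.2·4 = 15.8; r = 15.3 − 15.8 = -0.5
F=5: d̂ = -1 + 4.2·5 = 20; r = 19 − 20 = -1
F=6: d̂ = -1 + 4.2·6 = 24.2; r = 26.2 − 24.2 = 2
F=10: d̂ = -1 + 4.2·10 = 41; r = 40 − 41 = -1
F=12: d̂ = -1 + 4.2·12 = 49.4; r = 50.9 − 49.4 = 1.5
F=13: d̂ = -1 + 4.2·13 = 53.6; r = 52.6 − 53.6 = -1
Largest |r| is 2 at F = 6, residual 2.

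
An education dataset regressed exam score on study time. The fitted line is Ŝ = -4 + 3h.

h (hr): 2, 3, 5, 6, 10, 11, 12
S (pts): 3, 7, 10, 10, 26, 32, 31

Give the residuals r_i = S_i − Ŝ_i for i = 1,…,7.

1, 2, -1, -4, 0, 3, -1

h=2: Ŝ = -4 + 3·2 = 2; r = 3 − 2 = 1
h=3: Ŝ = -4 + 3·3 = 5; r = 7 − 5 = 2
h=5: Ŝ = -4 + 3·5 = 11; r = 10 − 11 = -1
h=6: Ŝ = -4 + 3·6 = 14; r = 10 − 14 = -4
h=10: Ŝ = -4 + 3·10 = 26; r = 26 − 26 = 0
h=11: Ŝ = -4 + 3·11 = 29; r = 32 − 29 = 3
h=12: Ŝ = -4 + 3·12 = 32; r = 31 − 32 = -1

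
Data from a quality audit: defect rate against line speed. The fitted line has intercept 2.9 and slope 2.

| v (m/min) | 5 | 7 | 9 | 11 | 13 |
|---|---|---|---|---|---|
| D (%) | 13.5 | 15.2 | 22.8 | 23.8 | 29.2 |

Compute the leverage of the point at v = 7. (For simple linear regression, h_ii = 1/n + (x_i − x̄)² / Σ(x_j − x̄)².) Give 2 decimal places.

h = 0.30

v̄ = (5 + 7 + 9 + 11 + 13)/5 = 9
Σ(v − v̄)² = 16 + 4 + 0 + 4 + 16 = 40
h = 1/5 + (-2)²/40 = 0.2 + 0.1 = 0.30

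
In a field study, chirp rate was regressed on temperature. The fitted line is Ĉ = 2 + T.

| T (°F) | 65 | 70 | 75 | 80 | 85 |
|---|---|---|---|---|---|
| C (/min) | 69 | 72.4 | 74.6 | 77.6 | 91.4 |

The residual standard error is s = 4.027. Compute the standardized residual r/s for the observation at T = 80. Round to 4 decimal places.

Ĉ = 2 + 80 = 82
r = 77.6 − 82 = -4.4
r/s = -4.4 / 4.027 = -1.0926

-1.0926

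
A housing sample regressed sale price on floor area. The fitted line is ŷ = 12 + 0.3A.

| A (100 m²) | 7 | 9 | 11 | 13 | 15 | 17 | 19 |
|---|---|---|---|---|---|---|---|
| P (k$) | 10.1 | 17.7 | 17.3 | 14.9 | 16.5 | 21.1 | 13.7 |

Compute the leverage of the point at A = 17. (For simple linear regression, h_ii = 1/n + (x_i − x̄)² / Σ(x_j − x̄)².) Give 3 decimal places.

Ā = (7 + 9 + 11 + 13 + 15 + 17 + 19)/7 = 13
Σ(A − Ā)² = 36 + 16 + 4 + 0 + 4 + 16 + 36 = 112
h = 1/7 + (4)²/112 = 0.142857 + 0.142857 = 0.286

h = 0.286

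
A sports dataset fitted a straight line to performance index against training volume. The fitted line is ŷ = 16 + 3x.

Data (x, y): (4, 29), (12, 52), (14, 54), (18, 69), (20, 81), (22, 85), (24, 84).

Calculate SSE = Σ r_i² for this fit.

x=4: ŷ = 16 + 3·4 = 28; r = 29 − 28 = 1
x=12: ŷ = 16 + 3·12 = 52; r = 52 − 52 = 0
x=14: ŷ = 16 + 3·14 = 58; r = 54 − 58 = -4
x=18: ŷ = 16 + 3·18 = 70; r = 69 − 70 = -1
x=20: ŷ = 16 + 3·20 = 76; r = 81 − 76 = 5
x=22: ŷ = 16 + 3·22 = 82; r = 85 − 82 = 3
x=24: ŷ = 16 + 3·24 = 88; r = 84 − 88 = -4
SSE = 1 + 0 + 16 + 1 + 25 + 9 + 16 = 68

SSE = 68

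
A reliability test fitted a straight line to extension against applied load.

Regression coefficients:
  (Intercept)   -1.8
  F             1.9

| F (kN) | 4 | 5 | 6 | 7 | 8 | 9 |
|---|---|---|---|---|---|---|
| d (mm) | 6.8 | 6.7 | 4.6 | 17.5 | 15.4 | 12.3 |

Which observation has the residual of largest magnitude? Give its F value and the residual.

F=4: ŷ = -1.8 + 1.9·4 = 5.8; e = 6.8 − 5.8 = 1
F=5: ŷ = -1.8 + 1.9·5 = 7.7; e = 6.7 − 7.7 = -1
F=6: ŷ = -1.8 + 1.9·6 = 9.6; e = 4.6 − 9.6 = -5
F=7: ŷ = -1.8 + 1.9·7 = 11.5; e = 17.5 − 11.5 = 6
F=8: ŷ = -1.8 + 1.9·8 = 13.4; e = 15.4 − 13.4 = 2
F=9: ŷ = -1.8 + 1.9·9 = 15.3; e = 12.3 − 15.3 = -3
Largest |e| is 6 at F = 7, residual 6.

F = 7, e = 6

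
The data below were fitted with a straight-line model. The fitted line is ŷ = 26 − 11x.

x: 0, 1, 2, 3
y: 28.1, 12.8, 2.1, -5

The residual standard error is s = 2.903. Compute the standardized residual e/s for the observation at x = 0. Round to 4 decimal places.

0.7234

ŷ = 26 − 11·0 = 26
e = 28.1 − 26 = 2.1
e/s = 2.1 / 2.903 = 0.7234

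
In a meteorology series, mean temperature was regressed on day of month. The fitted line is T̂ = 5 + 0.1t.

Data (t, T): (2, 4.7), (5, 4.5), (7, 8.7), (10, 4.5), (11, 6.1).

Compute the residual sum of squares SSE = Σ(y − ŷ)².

SSE = 12.5

t=2: T̂ = 5 + 0.1·2 = 5.2; e = 4.7 − 5.2 = -0.5
t=5: T̂ = 5 + 0.1·5 = 5.5; e = 4.5 − 5.5 = -1
t=7: T̂ = 5 + 0.1·7 = 5.7; e = 8.7 − 5.7 = 3
t=10: T̂ = 5 + 0.1·10 = 6; e = 4.5 − 6 = -1.5
t=11: T̂ = 5 + 0.1·11 = 6.1; e = 6.1 − 6.1 = 0
SSE = 0.25 + 1 + 9 + 2.25 + 0 = 12.5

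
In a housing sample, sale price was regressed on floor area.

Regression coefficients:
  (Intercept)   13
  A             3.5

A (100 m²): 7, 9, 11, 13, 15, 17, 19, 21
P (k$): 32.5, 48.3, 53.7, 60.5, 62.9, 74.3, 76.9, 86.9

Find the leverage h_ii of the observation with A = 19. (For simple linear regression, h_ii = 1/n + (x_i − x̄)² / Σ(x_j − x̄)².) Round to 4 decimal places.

h = 0.2738

Ā = (7 + 9 + 11 + 13 + 15 + 17 + 19 + 21)/8 = 14
Σ(A − Ā)² = 49 + 25 + 9 + 1 + 1 + 9 + 25 + 49 = 168
h = 1/8 + (5)²/168 = 0.125 + 0.14881 = 0.2738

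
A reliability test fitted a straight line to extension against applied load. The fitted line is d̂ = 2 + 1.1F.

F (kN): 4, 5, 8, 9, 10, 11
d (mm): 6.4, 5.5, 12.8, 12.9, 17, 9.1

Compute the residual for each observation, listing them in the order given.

0, -2, 2, 1, 4, -5

F=4: d̂ = 2 + 1.1·4 = 6.4; r = 6.4 − 6.4 = 0
F=5: d̂ = 2 + 1.1·5 = 7.5; r = 5.5 − 7.5 = -2
F=8: d̂ = 2 + 1.1·8 = 10.8; r = 12.8 − 10.8 = 2
F=9: d̂ = 2 + 1.1·9 = 11.9; r = 12.9 − 11.9 = 1
F=10: d̂ = 2 + 1.1·10 = 13; r = 17 − 13 = 4
F=11: d̂ = 2 + 1.1·11 = 14.1; r = 9.1 − 14.1 = -5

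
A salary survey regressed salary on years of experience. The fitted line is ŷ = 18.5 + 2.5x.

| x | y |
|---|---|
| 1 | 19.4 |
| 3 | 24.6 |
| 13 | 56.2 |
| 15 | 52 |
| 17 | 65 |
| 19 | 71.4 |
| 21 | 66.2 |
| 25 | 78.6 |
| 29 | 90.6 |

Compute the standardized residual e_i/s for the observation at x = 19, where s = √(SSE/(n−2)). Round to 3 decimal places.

1.295

x=1: ŷ = 18.5 + 2.5·1 = 21; e = 19.4 − 21 = -1.6
x=3: ŷ = 18.5 + 2.5·3 = 26; e = 24.6 − 26 = -1.4
x=13: ŷ = 18.5 + 2.5·13 = 51; e = 56.2 − 51 = 5.2
x=15: ŷ = 18.5 + 2.5·15 = 56; e = 52 − 56 = -4
x=17: ŷ = 18.5 + 2.5·17 = 61; e = 65 − 61 = 4
x=19: ŷ = 18.5 + 2.5·19 = 66; e = 71.4 − 66 = 5.4
x=21: ŷ = 18.5 + 2.5·21 = 71; e = 66.2 − 71 = -4.8
x=25: ŷ = 18.5 + 2.5·25 = 81; e = 78.6 − 81 = -2.4
x=29: ŷ = 18.5 + 2.5·29 = 91; e = 90.6 − 91 = -0.4
SSE = 2.56 + 1.96 + 27.04 + 16 + 16 + 29.16 + 23.04 + 5.76 + 0.16 = 121.68
s = √(121.68/7) = 4.16928
e/s = 5.4 / 4.16928 = 1.295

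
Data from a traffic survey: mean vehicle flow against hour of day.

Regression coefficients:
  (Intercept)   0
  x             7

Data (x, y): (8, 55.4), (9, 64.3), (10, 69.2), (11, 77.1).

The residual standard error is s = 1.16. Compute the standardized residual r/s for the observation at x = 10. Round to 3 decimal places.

-0.690

ŷ = 7·10 = 70
r = 69.2 − 70 = -0.8
r/s = -0.8 / 1.16 = -0.690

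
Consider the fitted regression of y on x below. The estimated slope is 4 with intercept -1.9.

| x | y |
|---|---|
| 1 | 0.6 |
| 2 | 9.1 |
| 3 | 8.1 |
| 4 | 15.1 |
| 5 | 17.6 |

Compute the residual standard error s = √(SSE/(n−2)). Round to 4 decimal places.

x=1: ŷ = -1.9 + 4·1 = 2.1; r = 0.6 − 2.1 = -1.5
x=2: ŷ = -1.9 + 4·2 = 6.1; r = 9.1 − 6.1 = 3
x=3: ŷ = -1.9 + 4·3 = 10.1; r = 8.1 − 10.1 = -2
x=4: ŷ = -1.9 + 4·4 = 14.1; r = 15.1 − 14.1 = 1
x=5: ŷ = -1.9 + 4·5 = 18.1; r = 17.6 − 18.1 = -0.5
SSE = 2.25 + 9 + 4 + 1 + 0.25 = 16.5
s = √(16.5/3) = √5.5 ≈ 2.3452

s = 2.3452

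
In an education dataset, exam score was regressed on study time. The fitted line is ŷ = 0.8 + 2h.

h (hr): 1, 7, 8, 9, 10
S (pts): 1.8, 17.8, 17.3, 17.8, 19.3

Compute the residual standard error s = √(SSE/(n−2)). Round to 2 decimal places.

s = 2.12

h=1: ŷ = 0.8 + 2·1 = 2.8; r = 1.8 − 2.8 = -1
h=7: ŷ = 0.8 + 2·7 = 14.8; r = 17.8 − 14.8 = 3
h=8: ŷ = 0.8 + 2·8 = 16.8; r = 17.3 − 16.8 = 0.5
h=9: ŷ = 0.8 + 2·9 = 18.8; r = 17.8 − 18.8 = -1
h=10: ŷ = 0.8 + 2·10 = 20.8; r = 19.3 − 20.8 = -1.5
SSE = 1 + 9 + 0.25 + 1 + 2.25 = 13.5
s = √(13.5/3) = √4.5 ≈ 2.12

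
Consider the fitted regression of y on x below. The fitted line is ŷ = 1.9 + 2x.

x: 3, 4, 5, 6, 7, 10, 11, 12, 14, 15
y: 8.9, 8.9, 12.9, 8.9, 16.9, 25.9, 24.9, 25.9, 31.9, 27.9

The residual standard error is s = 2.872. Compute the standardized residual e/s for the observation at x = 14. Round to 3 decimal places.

ŷ = 1.9 + 2·14 = 29.9
e = 31.9 − 29.9 = 2
e/s = 2 / 2.872 = 0.696

0.696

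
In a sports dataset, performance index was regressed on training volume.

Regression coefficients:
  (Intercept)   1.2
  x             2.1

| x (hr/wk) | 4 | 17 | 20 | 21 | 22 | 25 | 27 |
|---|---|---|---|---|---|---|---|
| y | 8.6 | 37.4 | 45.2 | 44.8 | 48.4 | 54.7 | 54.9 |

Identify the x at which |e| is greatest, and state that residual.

x=4: ŷ = 1.2 + 2.1·4 = 9.6; e = 8.6 − 9.6 = -1
x=17: ŷ = 1.2 + 2.1·17 = 36.9; e = 37.4 − 36.9 = 0.5
x=20: ŷ = 1.2 + 2.1·20 = 43.2; e = 45.2 − 43.2 = 2
x=21: ŷ = 1.2 + 2.1·21 = 45.3; e = 44.8 − 45.3 = -0.5
x=22: ŷ = 1.2 + 2.1·22 = 47.4; e = 48.4 − 47.4 = 1
x=25: ŷ = 1.2 + 2.1·25 = 53.7; e = 54.7 − 53.7 = 1
x=27: ŷ = 1.2 + 2.1·27 = 57.9; e = 54.9 − 57.9 = -3
Largest |e| is 3 at x = 27, residual -3.

x = 27, e = -3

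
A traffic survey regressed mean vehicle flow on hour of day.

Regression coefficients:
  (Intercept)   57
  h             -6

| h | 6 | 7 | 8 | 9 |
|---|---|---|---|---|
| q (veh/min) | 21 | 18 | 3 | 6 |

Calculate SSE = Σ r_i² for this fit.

SSE = 54

h=6: ŷ = 57 − 6·6 = 21; r = 21 − 21 = 0
h=7: ŷ = 57 − 6·7 = 15; r = 18 − 15 = 3
h=8: ŷ = 57 − 6·8 = 9; r = 3 − 9 = -6
h=9: ŷ = 57 − 6·9 = 3; r = 6 − 3 = 3
SSE = 0 + 9 + 36 + 9 = 54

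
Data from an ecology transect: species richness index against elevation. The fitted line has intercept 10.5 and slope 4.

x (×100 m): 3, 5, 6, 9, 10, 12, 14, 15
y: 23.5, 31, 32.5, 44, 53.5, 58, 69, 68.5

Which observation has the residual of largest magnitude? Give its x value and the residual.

x = 10, e = 3

x=3: ŷ = 10.5 + 4·3 = 22.5; e = 23.5 − 22.5 = 1
x=5: ŷ = 10.5 + 4·5 = 30.5; e = 31 − 30.5 = 0.5
x=6: ŷ = 10.5 + 4·6 = 34.5; e = 32.5 − 34.5 = -2
x=9: ŷ = 10.5 + 4·9 = 46.5; e = 44 − 46.5 = -2.5
x=10: ŷ = 10.5 + 4·10 = 50.5; e = 53.5 − 50.5 = 3
x=12: ŷ = 10.5 + 4·12 = 58.5; e = 58 − 58.5 = -0.5
x=14: ŷ = 10.5 + 4·14 = 66.5; e = 69 − 66.5 = 2.5
x=15: ŷ = 10.5 + 4·15 = 70.5; e = 68.5 − 70.5 = -2
Largest |e| is 3 at x = 10, residual 3.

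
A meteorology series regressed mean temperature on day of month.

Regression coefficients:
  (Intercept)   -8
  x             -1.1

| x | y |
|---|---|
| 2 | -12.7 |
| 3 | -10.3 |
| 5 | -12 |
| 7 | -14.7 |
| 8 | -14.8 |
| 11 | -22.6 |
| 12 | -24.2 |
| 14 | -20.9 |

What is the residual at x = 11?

r = -2.5

ŷ = -8 − 1.1·11 = -20.1
r = -22.6 − (-20.1) = -2.5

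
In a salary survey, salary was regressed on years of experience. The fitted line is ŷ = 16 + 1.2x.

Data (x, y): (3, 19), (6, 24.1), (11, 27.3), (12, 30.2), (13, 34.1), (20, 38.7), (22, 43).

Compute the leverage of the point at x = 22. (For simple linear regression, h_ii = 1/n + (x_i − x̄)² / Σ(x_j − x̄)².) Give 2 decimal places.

h = 0.47

x̄ = (3 + 6 + 11 + 12 + 13 + 20 + 22)/7 = 12.4286
Σ(x − x̄)² = 88.898 + 41.3265 + 2.04082 + 0.183673 + 0.326531 + 57.3265 + 91.6122 = 281.714
h = 1/7 + (9.57143)²/281.714 = 0.142857 + 0.325196 = 0.47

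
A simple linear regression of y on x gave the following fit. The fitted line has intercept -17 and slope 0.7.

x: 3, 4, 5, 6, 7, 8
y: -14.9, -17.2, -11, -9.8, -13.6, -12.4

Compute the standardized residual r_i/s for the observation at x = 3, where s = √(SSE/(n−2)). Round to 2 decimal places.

0.00

x=3: ŷ = -17 + 0.7·3 = -14.9; r = -14.9 − (-14.9) = 0
x=4: ŷ = -17 + 0.7·4 = -14.2; r = -17.2 − (-14.2) = -3
x=5: ŷ = -17 + 0.7·5 = -13.5; r = -11 − (-13.5) = 2.5
x=6: ŷ = -17 + 0.7·6 = -12.8; r = -9.8 − (-12.8) = 3
x=7: ŷ = -17 + 0.7·7 = -12.1; r = -13.6 − (-12.1) = -1.5
x=8: ŷ = -17 + 0.7·8 = -11.4; r = -12.4 − (-11.4) = -1
SSE = 0 + 9 + 6.25 + 9 + 2.25 + 1 = 27.5
s = √(27.5/4) = 2.62202
r/s = 0 / 2.62202 = 0.00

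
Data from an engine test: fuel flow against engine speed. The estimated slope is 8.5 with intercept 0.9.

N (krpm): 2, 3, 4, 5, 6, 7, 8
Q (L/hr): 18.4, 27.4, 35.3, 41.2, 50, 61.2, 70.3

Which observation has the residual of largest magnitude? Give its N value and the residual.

N = 5, r = -2.2

N=2: Q̂ = 0.9 + 8.5·2 = 17.9; r = 18.4 − 17.9 = 0.5
N=3: Q̂ = 0.9 + 8.5·3 = 26.4; r = 27.4 − 26.4 = 1
N=4: Q̂ = 0.9 + 8.5·4 = 34.9; r = 35.3 − 34.9 = 0.4
N=5: Q̂ = 0.9 + 8.5·5 = 43.4; r = 41.2 − 43.4 = -2.2
N=6: Q̂ = 0.9 + 8.5·6 = 51.9; r = 50 − 51.9 = -1.9
N=7: Q̂ = 0.9 + 8.5·7 = 60.4; r = 61.2 − 60.4 = 0.8
N=8: Q̂ = 0.9 + 8.5·8 = 68.9; r = 70.3 − 68.9 = 1.4
Largest |r| is 2.2 at N = 5, residual -2.2.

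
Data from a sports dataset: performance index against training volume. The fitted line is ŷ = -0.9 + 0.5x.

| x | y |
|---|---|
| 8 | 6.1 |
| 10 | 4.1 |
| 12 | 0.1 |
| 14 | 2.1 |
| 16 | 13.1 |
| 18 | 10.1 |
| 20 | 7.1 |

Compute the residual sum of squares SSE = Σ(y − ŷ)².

SSE = 94

x=8: ŷ = -0.9 + 0.5·8 = 3.1; r = 6.1 − 3.1 = 3
x=10: ŷ = -0.9 + 0.5·10 = 4.1; r = 4.1 − 4.1 = 0
x=12: ŷ = -0.9 + 0.5·12 = 5.1; r = 0.1 − 5.1 = -5
x=14: ŷ = -0.9 + 0.5·14 = 6.1; r = 2.1 − 6.1 = -4
x=16: ŷ = -0.9 + 0.5·16 = 7.1; r = 13.1 − 7.1 = 6
x=18: ŷ = -0.9 + 0.5·18 = 8.1; r = 10.1 − 8.1 = 2
x=20: ŷ = -0.9 + 0.5·20 = 9.1; r = 7.1 − 9.1 = -2
SSE = 9 + 0 + 25 + 16 + 36 + 4 + 4 = 94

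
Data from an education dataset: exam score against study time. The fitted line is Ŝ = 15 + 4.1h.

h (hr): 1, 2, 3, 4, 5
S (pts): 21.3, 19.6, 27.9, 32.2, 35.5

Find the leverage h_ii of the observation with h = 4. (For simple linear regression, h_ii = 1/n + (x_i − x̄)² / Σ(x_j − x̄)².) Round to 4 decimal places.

h̄ = (1 + 2 + 3 + 4 + 5)/5 = 3
Σ(h − h̄)² = 4 + 1 + 0 + 1 + 4 = 10
h = 1/5 + (1)²/10 = 0.2 + 0.1 = 0.3000

h = 0.3000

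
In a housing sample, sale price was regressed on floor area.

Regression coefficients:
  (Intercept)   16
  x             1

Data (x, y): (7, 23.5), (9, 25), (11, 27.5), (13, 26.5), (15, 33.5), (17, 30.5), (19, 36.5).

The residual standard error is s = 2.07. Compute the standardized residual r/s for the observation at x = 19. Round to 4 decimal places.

0.7246

ŷ = 16 + 19 = 35
r = 36.5 − 35 = 1.5
r/s = 1.5 / 2.07 = 0.7246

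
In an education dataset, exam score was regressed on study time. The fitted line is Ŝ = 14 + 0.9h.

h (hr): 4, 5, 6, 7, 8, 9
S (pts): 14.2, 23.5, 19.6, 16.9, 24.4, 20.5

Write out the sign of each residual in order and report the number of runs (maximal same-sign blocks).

5 runs

h=4: Ŝ = 14 + 0.9·4 = 17.6; e = 14.2 − 17.6 = -3.4
h=5: Ŝ = 14 + 0.9·5 = 18.5; e = 23.5 − 18.5 = 5
h=6: Ŝ = 14 + 0.9·6 = 19.4; e = 19.6 − 19.4 = 0.2
h=7: Ŝ = 14 + 0.9·7 = 20.3; e = 16.9 − 20.3 = -3.4
h=8: Ŝ = 14 + 0.9·8 = 21.2; e = 24.4 − 21.2 = 3.2
h=9: Ŝ = 14 + 0.9·9 = 22.1; e = 20.5 − 22.1 = -1.6
Signs: − + + − + −
Runs: −×1, +×2, −×1, +×1, −×1 → 5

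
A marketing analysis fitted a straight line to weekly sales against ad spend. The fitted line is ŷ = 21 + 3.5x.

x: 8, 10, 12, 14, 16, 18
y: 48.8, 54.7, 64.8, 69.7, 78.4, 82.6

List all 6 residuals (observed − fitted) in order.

-0.2, -1.3, 1.8, -0.3, 1.4, -1.4

x=8: ŷ = 21 + 3.5·8 = 49; r = 48.8 − 49 = -0.2
x=10: ŷ = 21 + 3.5·10 = 56; r = 54.7 − 56 = -1.3
x=12: ŷ = 21 + 3.5·12 = 63; r = 64.8 − 63 = 1.8
x=14: ŷ = 21 + 3.5·14 = 70; r = 69.7 − 70 = -0.3
x=16: ŷ = 21 + 3.5·16 = 77; r = 78.4 − 77 = 1.4
x=18: ŷ = 21 + 3.5·18 = 84; r = 82.6 − 84 = -1.4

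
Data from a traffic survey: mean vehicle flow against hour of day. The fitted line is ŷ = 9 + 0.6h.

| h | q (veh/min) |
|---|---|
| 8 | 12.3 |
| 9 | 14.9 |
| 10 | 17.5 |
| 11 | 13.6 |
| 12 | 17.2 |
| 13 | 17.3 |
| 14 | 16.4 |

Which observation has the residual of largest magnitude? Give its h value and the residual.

h=8: ŷ = 9 + 0.6·8 = 13.8; r = 12.3 − 13.8 = -1.5
h=9: ŷ = 9 + 0.6·9 = 14.4; r = 14.9 − 14.4 = 0.5
h=10: ŷ = 9 + 0.6·10 = 15; r = 17.5 − 15 = 2.5
h=11: ŷ = 9 + 0.6·11 = 15.6; r = 13.6 − 15.6 = -2
h=12: ŷ = 9 + 0.6·12 = 16.2; r = 17.2 − 16.2 = 1
h=13: ŷ = 9 + 0.6·13 = 16.8; r = 17.3 − 16.8 = 0.5
h=14: ŷ = 9 + 0.6·14 = 17.4; r = 16.4 − 17.4 = -1
Largest |r| is 2.5 at h = 10, residual 2.5.

h = 10, r = 2.5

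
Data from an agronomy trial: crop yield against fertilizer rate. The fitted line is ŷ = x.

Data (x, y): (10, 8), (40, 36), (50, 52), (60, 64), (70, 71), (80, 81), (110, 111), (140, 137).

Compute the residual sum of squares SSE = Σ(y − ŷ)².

SSE = 52

x=10: ŷ = 10 = 10; e = 8 − 10 = -2
x=40: ŷ = 40 = 40; e = 36 − 40 = -4
x=50: ŷ = 50 = 50; e = 52 − 50 = 2
x=60: ŷ = 60 = 60; e = 64 − 60 = 4
x=70: ŷ = 70 = 70; e = 71 − 70 = 1
x=80: ŷ = 80 = 80; e = 81 − 80 = 1
x=110: ŷ = 110 = 110; e = 111 − 110 = 1
x=140: ŷ = 140 = 140; e = 137 − 140 = -3
SSE = 4 + 16 + 4 + 16 + 1 + 1 + 1 + 9 = 52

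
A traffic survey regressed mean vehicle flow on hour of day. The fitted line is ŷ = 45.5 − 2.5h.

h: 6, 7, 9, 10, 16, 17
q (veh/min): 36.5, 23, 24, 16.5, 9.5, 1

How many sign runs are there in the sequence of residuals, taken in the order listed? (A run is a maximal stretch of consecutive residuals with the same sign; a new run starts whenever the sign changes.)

h=6: ŷ = 45.5 − 2.5·6 = 30.5; e = 36.5 − 30.5 = 6
h=7: ŷ = 45.5 − 2.5·7 = 28; e = 23 − 28 = -5
h=9: ŷ = 45.5 − 2.5·9 = 23; e = 24 − 23 = 1
h=10: ŷ = 45.5 − 2.5·10 = 20.5; e = 16.5 − 20.5 = -4
h=16: ŷ = 45.5 − 2.5·16 = 5.5; e = 9.5 − 5.5 = 4
h=17: ŷ = 45.5 − 2.5·17 = 3; e = 1 − 3 = -2
Signs: + − + − + −
Runs: +×1, −×1, +×1, −×1, +×1, −×1 → 6

6 runs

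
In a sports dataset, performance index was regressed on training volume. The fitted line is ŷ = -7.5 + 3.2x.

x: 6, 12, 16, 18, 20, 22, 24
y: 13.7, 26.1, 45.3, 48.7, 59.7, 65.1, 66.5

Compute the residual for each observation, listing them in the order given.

2, -4.8, 1.6, -1.4, 3.2, 2.2, -2.8

x=6: ŷ = -7.5 + 3.2·6 = 11.7; e = 13.7 − 11.7 = 2
x=12: ŷ = -7.5 + 3.2·12 = 30.9; e = 26.1 − 30.9 = -4.8
x=16: ŷ = -7.5 + 3.2·16 = 43.7; e = 45.3 − 43.7 = 1.6
x=18: ŷ = -7.5 + 3.2·18 = 50.1; e = 48.7 − 50.1 = -1.4
x=20: ŷ = -7.5 + 3.2·20 = 56.5; e = 59.7 − 56.5 = 3.2
x=22: ŷ = -7.5 + 3.2·22 = 62.9; e = 65.1 − 62.9 = 2.2
x=24: ŷ = -7.5 + 3.2·24 = 69.3; e = 66.5 − 69.3 = -2.8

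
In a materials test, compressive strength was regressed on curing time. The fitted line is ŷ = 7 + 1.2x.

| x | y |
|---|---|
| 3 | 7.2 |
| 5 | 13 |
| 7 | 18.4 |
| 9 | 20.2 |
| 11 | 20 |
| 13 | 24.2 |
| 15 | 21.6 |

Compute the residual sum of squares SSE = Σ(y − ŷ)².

SSE = 40.48

x=3: ŷ = 7 + 1.2·3 = 10.6; r = 7.2 − 10.6 = -3.4
x=5: ŷ = 7 + 1.2·5 = 13; r = 13 − 13 = 0
x=7: ŷ = 7 + 1.2·7 = 15.4; r = 18.4 − 15.4 = 3
x=9: ŷ = 7 + 1.2·9 = 17.8; r = 20.2 − 17.8 = 2.4
x=11: ŷ = 7 + 1.2·11 = 20.2; r = 20 − 20.2 = -0.2
x=13: ŷ = 7 + 1.2·13 = 22.6; r = 24.2 − 22.6 = 1.6
x=15: ŷ = 7 + 1.2·15 = 25; r = 21.6 − 25 = -3.4
SSE = 11.56 + 0 + 9 + 5.76 + 0.04 + 2.56 + 11.56 = 40.48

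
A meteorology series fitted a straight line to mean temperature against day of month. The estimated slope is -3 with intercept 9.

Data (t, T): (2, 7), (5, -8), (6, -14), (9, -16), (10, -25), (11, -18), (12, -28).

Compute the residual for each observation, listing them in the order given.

4, -2, -5, 2, -4, 6, -1

t=2: ŷ = 9 − 3·2 = 3; e = 7 − 3 = 4
t=5: ŷ = 9 − 3·5 = -6; e = -8 − (-6) = -2
t=6: ŷ = 9 − 3·6 = -9; e = -14 − (-9) = -5
t=9: ŷ = 9 − 3·9 = -18; e = -16 − (-18) = 2
t=10: ŷ = 9 − 3·10 = -21; e = -25 − (-21) = -4
t=11: ŷ = 9 − 3·11 = -24; e = -18 − (-24) = 6
t=12: ŷ = 9 − 3·12 = -27; e = -28 − (-27) = -1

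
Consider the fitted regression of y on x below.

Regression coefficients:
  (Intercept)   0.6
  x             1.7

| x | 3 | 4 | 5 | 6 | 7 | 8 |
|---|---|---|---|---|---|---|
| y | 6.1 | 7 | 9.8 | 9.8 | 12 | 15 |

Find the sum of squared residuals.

SSE = 2.7

x=3: ŷ = 0.6 + 1.7·3 = 5.7; r = 6.1 − 5.7 = 0.4
x=4: ŷ = 0.6 + 1.7·4 = 7.4; r = 7 − 7.4 = -0.4
x=5: ŷ = 0.6 + 1.7·5 = 9.1; r = 9.8 − 9.1 = 0.7
x=6: ŷ = 0.6 + 1.7·6 = 10.8; r = 9.8 − 10.8 = -1
x=7: ŷ = 0.6 + 1.7·7 = 12.5; r = 12 − 12.5 = -0.5
x=8: ŷ = 0.6 + 1.7·8 = 14.2; r = 15 − 14.2 = 0.8
SSE = 0.16 + 0.16 + 0.49 + 1 + 0.25 + 0.64 = 2.7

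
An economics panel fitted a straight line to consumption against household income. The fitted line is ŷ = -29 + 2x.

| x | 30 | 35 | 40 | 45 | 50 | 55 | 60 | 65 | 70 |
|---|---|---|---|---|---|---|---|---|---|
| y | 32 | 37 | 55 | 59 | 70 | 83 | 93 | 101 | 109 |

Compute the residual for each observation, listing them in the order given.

1, -4, 4, -2, -1, 2, 2, 0, -2

x=30: ŷ = -29 + 2·30 = 31; r = 32 − 31 = 1
x=35: ŷ = -29 + 2·35 = 41; r = 37 − 41 = -4
x=40: ŷ = -29 + 2·40 = 51; r = 55 − 51 = 4
x=45: ŷ = -29 + 2·45 = 61; r = 59 − 61 = -2
x=50: ŷ = -29 + 2·50 = 71; r = 70 − 71 = -1
x=55: ŷ = -29 + 2·55 = 81; r = 83 − 81 = 2
x=60: ŷ = -29 + 2·60 = 91; r = 93 − 91 = 2
x=65: ŷ = -29 + 2·65 = 101; r = 101 − 101 = 0
x=70: ŷ = -29 + 2·70 = 111; r = 109 − 111 = -2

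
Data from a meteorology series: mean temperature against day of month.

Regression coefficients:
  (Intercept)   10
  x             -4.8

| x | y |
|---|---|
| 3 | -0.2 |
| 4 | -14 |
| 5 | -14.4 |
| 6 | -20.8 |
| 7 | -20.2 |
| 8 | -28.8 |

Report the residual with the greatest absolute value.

x=3: ŷ = 10 − 4.8·3 = -4.4; r = -0.2 − (-4.4) = 4.2
x=4: ŷ = 10 − 4.8·4 = -9.2; r = -14 − (-9.2) = -4.8
x=5: ŷ = 10 − 4.8·5 = -14; r = -14.4 − (-14) = -0.4
x=6: ŷ = 10 − 4.8·6 = -18.8; r = -20.8 − (-18.8) = -2
x=7: ŷ = 10 − 4.8·7 = -23.6; r = -20.2 − (-23.6) = 3.4
x=8: ŷ = 10 − 4.8·8 = -28.4; r = -28.8 − (-28.4) = -0.4
Largest |r| is 4.8 at x = 4, residual -4.8.

r = -4.8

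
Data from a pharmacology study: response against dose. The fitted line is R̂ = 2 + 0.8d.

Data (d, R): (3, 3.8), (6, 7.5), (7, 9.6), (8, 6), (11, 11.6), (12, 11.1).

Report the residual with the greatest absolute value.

d=3: R̂ = 2 + 0.8·3 = 4.4; e = 3.8 − 4.4 = -0.6
d=6: R̂ = 2 + 0.8·6 = 6.8; e = 7.5 − 6.8 = 0.7
d=7: R̂ = 2 + 0.8·7 = 7.6; e = 9.6 − 7.6 = 2
d=8: R̂ = 2 + 0.8·8 = 8.4; e = 6 − 8.4 = -2.4
d=11: R̂ = 2 + 0.8·11 = 10.8; e = 11.6 − 10.8 = 0.8
d=12: R̂ = 2 + 0.8·12 = 11.6; e = 11.1 − 11.6 = -0.5
Largest |e| is 2.4 at d = 8, residual -2.4.

e = -2.4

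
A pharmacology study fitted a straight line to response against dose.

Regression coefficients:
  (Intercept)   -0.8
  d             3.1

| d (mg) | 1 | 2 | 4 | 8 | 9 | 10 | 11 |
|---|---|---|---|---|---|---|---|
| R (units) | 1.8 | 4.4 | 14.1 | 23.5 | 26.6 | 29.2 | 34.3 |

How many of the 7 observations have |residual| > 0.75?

4

d=1: R̂ = -0.8 + 3.1·1 = 2.3; e = 1.8 − 2.3 = -0.5
d=2: R̂ = -0.8 + 3.1·2 = 5.4; e = 4.4 − 5.4 = -1
d=4: R̂ = -0.8 + 3.1·4 = 11.6; e = 14.1 − 11.6 = 2.5
d=8: R̂ = -0.8 + 3.1·8 = 24; e = 23.5 − 24 = -0.5
d=9: R̂ = -0.8 + 3.1·9 = 27.1; e = 26.6 − 27.1 = -0.5
d=10: R̂ = -0.8 + 3.1·10 = 30.2; e = 29.2 − 30.2 = -1
d=11: R̂ = -0.8 + 3.1·11 = 33.3; e = 34.3 − 33.3 = 1
|e| > 0.75: d=2 (|e|=1), d=4 (|e|=2.5), d=10 (|e|=1), d=11 (|e|=1) → 4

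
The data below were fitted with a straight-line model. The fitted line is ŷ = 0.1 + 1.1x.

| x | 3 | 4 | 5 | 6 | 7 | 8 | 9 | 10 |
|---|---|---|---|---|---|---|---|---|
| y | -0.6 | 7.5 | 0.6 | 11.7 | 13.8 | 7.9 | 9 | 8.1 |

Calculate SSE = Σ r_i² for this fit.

x=3: ŷ = 0.1 + 1.1·3 = 3.4; r = -0.6 − 3.4 = -4
x=4: ŷ = 0.1 + 1.1·4 = 4.5; r = 7.5 − 4.5 = 3
x=5: ŷ = 0.1 + 1.1·5 = 5.6; r = 0.6 − 5.6 = -5
x=6: ŷ = 0.1 + 1.1·6 = 6.7; r = 11.7 − 6.7 = 5
x=7: ŷ = 0.1 + 1.1·7 = 7.8; r = 13.8 − 7.8 = 6
x=8: ŷ = 0.1 + 1.1·8 = 8.9; r = 7.9 − 8.9 = -1
x=9: ŷ = 0.1 + 1.1·9 = 10; r = 9 − 10 = -1
x=10: ŷ = 0.1 + 1.1·10 = 11.1; r = 8.1 − 11.1 = -3
SSE = 16 + 9 + 25 + 25 + 36 + 1 + 1 + 9 = 122

SSE = 122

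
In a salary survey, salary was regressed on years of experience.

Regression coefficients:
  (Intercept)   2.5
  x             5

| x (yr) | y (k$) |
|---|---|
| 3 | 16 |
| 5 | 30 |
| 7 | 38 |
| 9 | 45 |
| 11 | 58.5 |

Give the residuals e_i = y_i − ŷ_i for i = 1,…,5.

-1.5, 2.5, 0.5, -2.5, 1

x=3: ŷ = 2.5 + 5·3 = 17.5; e = 16 − 17.5 = -1.5
x=5: ŷ = 2.5 + 5·5 = 27.5; e = 30 − 27.5 = 2.5
x=7: ŷ = 2.5 + 5·7 = 37.5; e = 38 − 37.5 = 0.5
x=9: ŷ = 2.5 + 5·9 = 47.5; e = 45 − 47.5 = -2.5
x=11: ŷ = 2.5 + 5·11 = 57.5; e = 58.5 − 57.5 = 1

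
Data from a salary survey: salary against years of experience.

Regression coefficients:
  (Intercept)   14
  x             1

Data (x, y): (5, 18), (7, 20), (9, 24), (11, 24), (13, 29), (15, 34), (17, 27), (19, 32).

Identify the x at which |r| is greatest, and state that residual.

x=5: ŷ = 14 + 5 = 19; r = 18 − 19 = -1
x=7: ŷ = 14 + 7 = 21; r = 20 − 21 = -1
x=9: ŷ = 14 + 9 = 23; r = 24 − 23 = 1
x=11: ŷ = 14 + 11 = 25; r = 24 − 25 = -1
x=13: ŷ = 14 + 13 = 27; r = 29 − 27 = 2
x=15: ŷ = 14 + 15 = 29; r = 34 − 29 = 5
x=17: ŷ = 14 + 17 = 31; r = 27 − 31 = -4
x=19: ŷ = 14 + 19 = 33; r = 32 − 33 = -1
Largest |r| is 5 at x = 15, residual 5.

x = 15, r = 5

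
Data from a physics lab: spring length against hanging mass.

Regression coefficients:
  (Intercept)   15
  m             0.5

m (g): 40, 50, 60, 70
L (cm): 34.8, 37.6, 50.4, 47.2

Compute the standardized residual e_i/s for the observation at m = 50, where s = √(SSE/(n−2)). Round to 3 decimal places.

-0.519

m=40: L̂ = 15 + 0.5·40 = 35; e = 34.8 − 35 = -0.2
m=50: L̂ = 15 + 0.5·50 = 40; e = 37.6 − 40 = -2.4
m=60: L̂ = 15 + 0.5·60 = 45; e = 50.4 − 45 = 5.4
m=70: L̂ = 15 + 0.5·70 = 50; e = 47.2 − 50 = -2.8
SSE = 0.04 + 5.76 + 29.16 + 7.84 = 42.8
s = √(42.8/2) = 4.62601
e/s = -2.4 / 4.62601 = -0.519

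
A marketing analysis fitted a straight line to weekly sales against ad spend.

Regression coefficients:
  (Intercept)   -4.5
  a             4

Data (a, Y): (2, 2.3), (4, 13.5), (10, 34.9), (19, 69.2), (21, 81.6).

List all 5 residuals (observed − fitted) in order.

a=2: ŷ = -4.5 + 4·2 = 3.5; r = 2.3 − 3.5 = -1.2
a=4: ŷ = -4.5 + 4·4 = 11.5; r = 13.5 − 11.5 = 2
a=10: ŷ = -4.5 + 4·10 = 35.5; r = 34.9 − 35.5 = -0.6
a=19: ŷ = -4.5 + 4·19 = 71.5; r = 69.2 − 71.5 = -2.3
a=21: ŷ = -4.5 + 4·21 = 79.5; r = 81.6 − 79.5 = 2.1

-1.2, 2, -0.6, -2.3, 2.1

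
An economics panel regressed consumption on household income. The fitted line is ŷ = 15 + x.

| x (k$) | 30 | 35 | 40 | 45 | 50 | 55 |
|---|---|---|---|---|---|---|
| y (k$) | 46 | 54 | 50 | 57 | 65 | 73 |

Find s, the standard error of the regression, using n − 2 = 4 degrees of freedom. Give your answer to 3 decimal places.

s = 3.873

x=30: ŷ = 15 + 30 = 45; e = 46 − 45 = 1
x=35: ŷ = 15 + 35 = 50; e = 54 − 50 = 4
x=40: ŷ = 15 + 40 = 55; e = 50 − 55 = -5
x=45: ŷ = 15 + 45 = 60; e = 57 − 60 = -3
x=50: ŷ = 15 + 50 = 65; e = 65 − 65 = 0
x=55: ŷ = 15 + 55 = 70; e = 73 − 70 = 3
SSE = 1 + 16 + 25 + 9 + 0 + 9 = 60
s = √(60/4) = √15 ≈ 3.873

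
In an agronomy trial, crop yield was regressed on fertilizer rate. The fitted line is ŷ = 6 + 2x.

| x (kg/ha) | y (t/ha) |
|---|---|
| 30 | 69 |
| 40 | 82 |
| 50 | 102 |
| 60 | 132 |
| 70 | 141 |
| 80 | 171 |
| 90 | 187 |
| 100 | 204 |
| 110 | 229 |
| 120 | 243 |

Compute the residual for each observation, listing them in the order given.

x=30: ŷ = 6 + 2·30 = 66; r = 69 − 66 = 3
x=40: ŷ = 6 + 2·40 = 86; r = 82 − 86 = -4
x=50: ŷ = 6 + 2·50 = 106; r = 102 − 106 = -4
x=60: ŷ = 6 + 2·60 = 126; r = 132 − 126 = 6
x=70: ŷ = 6 + 2·70 = 146; r = 141 − 146 = -5
x=80: ŷ = 6 + 2·80 = 166; r = 171 − 166 = 5
x=90: ŷ = 6 + 2·90 = 186; r = 187 − 186 = 1
x=100: ŷ = 6 + 2·100 = 206; r = 204 − 206 = -2
x=110: ŷ = 6 + 2·110 = 226; r = 229 − 226 = 3
x=120: ŷ = 6 + 2·120 = 246; r = 243 − 246 = -3

3, -4, -4, 6, -5, 5, 1, -2, 3, -3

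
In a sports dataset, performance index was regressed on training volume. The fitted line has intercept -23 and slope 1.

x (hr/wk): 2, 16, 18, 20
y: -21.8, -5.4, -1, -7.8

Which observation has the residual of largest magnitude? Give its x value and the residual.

x=2: ŷ = -23 + 2 = -21; e = -21.8 − (-21) = -0.8
x=16: ŷ = -23 + 16 = -7; e = -5.4 − (-7) = 1.6
x=18: ŷ = -23 + 18 = -5; e = -1 − (-5) = 4
x=20: ŷ = -23 + 20 = -3; e = -7.8 − (-3) = -4.8
Largest |e| is 4.8 at x = 20, residual -4.8.

x = 20, e = -4.8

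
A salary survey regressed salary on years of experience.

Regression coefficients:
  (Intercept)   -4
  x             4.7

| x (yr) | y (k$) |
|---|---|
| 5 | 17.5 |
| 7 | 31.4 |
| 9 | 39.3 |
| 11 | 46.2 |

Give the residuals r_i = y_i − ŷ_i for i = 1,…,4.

-2, 2.5, 1, -1.5

x=5: ŷ = -4 + 4.7·5 = 19.5; r = 17.5 − 19.5 = -2
x=7: ŷ = -4 + 4.7·7 = 28.9; r = 31.4 − 28.9 = 2.5
x=9: ŷ = -4 + 4.7·9 = 38.3; r = 39.3 − 38.3 = 1
x=11: ŷ = -4 + 4.7·11 = 47.7; r = 46.2 − 47.7 = -1.5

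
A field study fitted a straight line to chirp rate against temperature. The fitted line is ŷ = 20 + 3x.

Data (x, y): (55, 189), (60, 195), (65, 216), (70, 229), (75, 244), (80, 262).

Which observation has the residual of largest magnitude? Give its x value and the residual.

x=55: ŷ = 20 + 3·55 = 185; r = 189 − 185 = 4
x=60: ŷ = 20 + 3·60 = 200; r = 195 − 200 = -5
x=65: ŷ = 20 + 3·65 = 215; r = 216 − 215 = 1
x=70: ŷ = 20 + 3·70 = 230; r = 229 − 230 = -1
x=75: ŷ = 20 + 3·75 = 245; r = 244 − 245 = -1
x=80: ŷ = 20 + 3·80 = 260; r = 262 − 260 = 2
Largest |r| is 5 at x = 60, residual -5.

x = 60, r = -5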